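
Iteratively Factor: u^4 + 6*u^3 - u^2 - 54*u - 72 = (u + 4)*(u^3 + 2*u^2 - 9*u - 18) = (u + 2)*(u + 4)*(u^2 - 9) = (u - 3)*(u + 2)*(u + 4)*(u + 3)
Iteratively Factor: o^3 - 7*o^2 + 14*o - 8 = (o - 1)*(o^2 - 6*o + 8) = (o - 2)*(o - 1)*(o - 4)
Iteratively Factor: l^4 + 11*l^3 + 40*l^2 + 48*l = (l + 3)*(l^3 + 8*l^2 + 16*l) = l*(l + 3)*(l^2 + 8*l + 16) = l*(l + 3)*(l + 4)*(l + 4)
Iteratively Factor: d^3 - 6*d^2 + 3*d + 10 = (d + 1)*(d^2 - 7*d + 10) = (d - 5)*(d + 1)*(d - 2)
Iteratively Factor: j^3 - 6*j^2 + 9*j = (j - 3)*(j^2 - 3*j) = j*(j - 3)*(j - 3)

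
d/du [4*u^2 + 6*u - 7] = 8*u + 6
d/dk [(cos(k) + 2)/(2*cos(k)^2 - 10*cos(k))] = (sin(k) - 10*sin(k)/cos(k)^2 + 4*tan(k))/(2*(cos(k) - 5)^2)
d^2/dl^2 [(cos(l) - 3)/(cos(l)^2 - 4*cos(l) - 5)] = (9*sin(l)^4*cos(l) - 8*sin(l)^4 + 126*sin(l)^2 + 61*cos(l)/2 + 18*cos(3*l) - cos(5*l)/2 + 48)/(sin(l)^2 + 4*cos(l) + 4)^3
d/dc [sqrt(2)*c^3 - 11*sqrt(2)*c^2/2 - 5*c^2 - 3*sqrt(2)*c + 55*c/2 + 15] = 3*sqrt(2)*c^2 - 11*sqrt(2)*c - 10*c - 3*sqrt(2) + 55/2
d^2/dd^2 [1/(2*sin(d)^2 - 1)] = (-4*cos(2*d)^2 + 4*cos(4*d) - 4)/cos(2*d)^3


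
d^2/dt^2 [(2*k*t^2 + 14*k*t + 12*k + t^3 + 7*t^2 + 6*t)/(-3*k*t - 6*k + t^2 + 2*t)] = -(2*(-3*k + 2*t + 2)^2*(2*k*t^2 + 14*k*t + 12*k + t^3 + 7*t^2 + 6*t) + 2*(2*k + 3*t + 7)*(3*k*t + 6*k - t^2 - 2*t)^2 + 2*(3*k*t + 6*k - t^2 - 2*t)*(2*k*t^2 + 14*k*t + 12*k + t^3 + 7*t^2 + 6*t + (-3*k + 2*t + 2)*(4*k*t + 14*k + 3*t^2 + 14*t + 6)))/(3*k*t + 6*k - t^2 - 2*t)^3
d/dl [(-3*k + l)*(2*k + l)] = -k + 2*l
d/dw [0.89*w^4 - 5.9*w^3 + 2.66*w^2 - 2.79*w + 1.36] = 3.56*w^3 - 17.7*w^2 + 5.32*w - 2.79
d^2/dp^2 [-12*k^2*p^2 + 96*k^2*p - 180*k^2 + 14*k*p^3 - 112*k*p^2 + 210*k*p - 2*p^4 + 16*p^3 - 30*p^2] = -24*k^2 + 84*k*p - 224*k - 24*p^2 + 96*p - 60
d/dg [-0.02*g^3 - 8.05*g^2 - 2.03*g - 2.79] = -0.06*g^2 - 16.1*g - 2.03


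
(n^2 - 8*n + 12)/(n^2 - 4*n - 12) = (n - 2)/(n + 2)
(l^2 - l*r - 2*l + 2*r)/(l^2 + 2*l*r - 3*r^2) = (l - 2)/(l + 3*r)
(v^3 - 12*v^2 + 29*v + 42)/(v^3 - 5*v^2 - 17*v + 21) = (v^2 - 5*v - 6)/(v^2 + 2*v - 3)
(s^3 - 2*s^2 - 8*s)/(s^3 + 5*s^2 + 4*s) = (s^2 - 2*s - 8)/(s^2 + 5*s + 4)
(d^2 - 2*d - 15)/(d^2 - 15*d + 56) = (d^2 - 2*d - 15)/(d^2 - 15*d + 56)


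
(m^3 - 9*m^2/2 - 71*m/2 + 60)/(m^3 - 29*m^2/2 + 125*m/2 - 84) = (2*m^2 + 7*m - 15)/(2*m^2 - 13*m + 21)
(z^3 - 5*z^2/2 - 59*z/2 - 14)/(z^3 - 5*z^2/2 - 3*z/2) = (z^2 - 3*z - 28)/(z*(z - 3))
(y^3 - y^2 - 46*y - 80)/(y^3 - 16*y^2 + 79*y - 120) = (y^2 + 7*y + 10)/(y^2 - 8*y + 15)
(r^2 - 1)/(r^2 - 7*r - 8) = (r - 1)/(r - 8)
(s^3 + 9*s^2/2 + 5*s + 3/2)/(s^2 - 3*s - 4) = (2*s^2 + 7*s + 3)/(2*(s - 4))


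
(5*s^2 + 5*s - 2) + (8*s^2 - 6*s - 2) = 13*s^2 - s - 4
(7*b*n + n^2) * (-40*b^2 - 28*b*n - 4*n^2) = -280*b^3*n - 236*b^2*n^2 - 56*b*n^3 - 4*n^4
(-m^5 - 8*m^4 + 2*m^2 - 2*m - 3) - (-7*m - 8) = -m^5 - 8*m^4 + 2*m^2 + 5*m + 5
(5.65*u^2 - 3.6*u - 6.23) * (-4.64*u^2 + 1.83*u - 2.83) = -26.216*u^4 + 27.0435*u^3 + 6.3297*u^2 - 1.2129*u + 17.6309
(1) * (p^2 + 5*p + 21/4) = p^2 + 5*p + 21/4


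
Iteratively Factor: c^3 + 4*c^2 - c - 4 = (c + 1)*(c^2 + 3*c - 4) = (c + 1)*(c + 4)*(c - 1)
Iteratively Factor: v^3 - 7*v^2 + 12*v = (v - 4)*(v^2 - 3*v) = v*(v - 4)*(v - 3)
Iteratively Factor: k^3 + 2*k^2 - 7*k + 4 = (k + 4)*(k^2 - 2*k + 1) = (k - 1)*(k + 4)*(k - 1)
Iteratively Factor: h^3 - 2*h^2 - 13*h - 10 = (h - 5)*(h^2 + 3*h + 2) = (h - 5)*(h + 2)*(h + 1)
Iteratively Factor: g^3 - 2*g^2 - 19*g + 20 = (g - 5)*(g^2 + 3*g - 4) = (g - 5)*(g + 4)*(g - 1)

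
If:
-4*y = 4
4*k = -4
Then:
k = -1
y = -1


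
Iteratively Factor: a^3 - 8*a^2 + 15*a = (a - 3)*(a^2 - 5*a) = a*(a - 3)*(a - 5)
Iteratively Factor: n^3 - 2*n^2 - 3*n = (n + 1)*(n^2 - 3*n) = (n - 3)*(n + 1)*(n)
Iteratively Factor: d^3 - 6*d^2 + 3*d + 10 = (d - 5)*(d^2 - d - 2) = (d - 5)*(d - 2)*(d + 1)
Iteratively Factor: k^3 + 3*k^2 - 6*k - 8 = (k + 1)*(k^2 + 2*k - 8) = (k - 2)*(k + 1)*(k + 4)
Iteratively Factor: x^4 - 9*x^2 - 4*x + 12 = (x + 2)*(x^3 - 2*x^2 - 5*x + 6) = (x - 1)*(x + 2)*(x^2 - x - 6) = (x - 1)*(x + 2)^2*(x - 3)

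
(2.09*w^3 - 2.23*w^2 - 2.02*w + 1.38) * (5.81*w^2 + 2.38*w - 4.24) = 12.1429*w^5 - 7.9821*w^4 - 25.9052*w^3 + 12.6654*w^2 + 11.8492*w - 5.8512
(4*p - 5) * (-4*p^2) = -16*p^3 + 20*p^2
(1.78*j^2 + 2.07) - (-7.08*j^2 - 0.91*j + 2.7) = 8.86*j^2 + 0.91*j - 0.63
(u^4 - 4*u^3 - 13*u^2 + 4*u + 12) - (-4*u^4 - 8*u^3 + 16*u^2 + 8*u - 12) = 5*u^4 + 4*u^3 - 29*u^2 - 4*u + 24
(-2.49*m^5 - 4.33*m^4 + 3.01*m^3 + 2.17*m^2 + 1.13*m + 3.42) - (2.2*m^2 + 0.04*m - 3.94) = -2.49*m^5 - 4.33*m^4 + 3.01*m^3 - 0.0300000000000002*m^2 + 1.09*m + 7.36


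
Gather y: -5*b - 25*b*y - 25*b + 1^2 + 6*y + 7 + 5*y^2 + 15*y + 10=-30*b + 5*y^2 + y*(21 - 25*b) + 18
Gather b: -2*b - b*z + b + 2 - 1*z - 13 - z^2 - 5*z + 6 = b*(-z - 1) - z^2 - 6*z - 5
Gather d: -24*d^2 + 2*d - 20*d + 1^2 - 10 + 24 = -24*d^2 - 18*d + 15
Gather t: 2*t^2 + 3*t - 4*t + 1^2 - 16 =2*t^2 - t - 15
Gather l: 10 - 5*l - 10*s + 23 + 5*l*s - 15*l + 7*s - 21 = l*(5*s - 20) - 3*s + 12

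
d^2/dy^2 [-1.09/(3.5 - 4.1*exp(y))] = (18.3229*exp(y) + 15.6415)*exp(y)/(4.1*exp(y) - 3.5)^3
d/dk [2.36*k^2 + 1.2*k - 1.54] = 4.72*k + 1.2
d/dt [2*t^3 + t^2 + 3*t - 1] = 6*t^2 + 2*t + 3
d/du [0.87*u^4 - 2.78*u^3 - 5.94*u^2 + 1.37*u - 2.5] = 3.48*u^3 - 8.34*u^2 - 11.88*u + 1.37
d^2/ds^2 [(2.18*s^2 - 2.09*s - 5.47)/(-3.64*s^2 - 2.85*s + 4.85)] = (100.613968*s^3 + 203.937552*s^2 + 561.85584*s + 237.21486)/(48.228544*s^6 + 113.28408*s^5 - 104.08398*s^4 - 278.734275*s^3 + 138.683325*s^2 + 201.117375*s - 114.084125)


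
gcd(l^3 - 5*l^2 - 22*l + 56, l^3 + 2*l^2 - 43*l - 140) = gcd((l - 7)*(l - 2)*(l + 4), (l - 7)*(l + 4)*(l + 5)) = l^2 - 3*l - 28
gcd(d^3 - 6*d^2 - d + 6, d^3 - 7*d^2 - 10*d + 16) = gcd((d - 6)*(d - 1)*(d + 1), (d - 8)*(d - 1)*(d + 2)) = d - 1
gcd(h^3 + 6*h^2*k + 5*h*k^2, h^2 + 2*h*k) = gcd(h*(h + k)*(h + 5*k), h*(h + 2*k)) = h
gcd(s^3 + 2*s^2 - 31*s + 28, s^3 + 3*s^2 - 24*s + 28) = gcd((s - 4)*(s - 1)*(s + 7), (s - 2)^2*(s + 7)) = s + 7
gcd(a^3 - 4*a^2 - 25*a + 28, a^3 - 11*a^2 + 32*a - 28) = a - 7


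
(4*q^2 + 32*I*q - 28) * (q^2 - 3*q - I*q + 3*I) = 4*q^4 - 12*q^3 + 28*I*q^3 + 4*q^2 - 84*I*q^2 - 12*q + 28*I*q - 84*I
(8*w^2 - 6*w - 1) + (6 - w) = 8*w^2 - 7*w + 5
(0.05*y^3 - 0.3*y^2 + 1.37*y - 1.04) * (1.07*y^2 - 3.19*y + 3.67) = 0.0535*y^5 - 0.4805*y^4 + 2.6064*y^3 - 6.5841*y^2 + 8.3455*y - 3.8168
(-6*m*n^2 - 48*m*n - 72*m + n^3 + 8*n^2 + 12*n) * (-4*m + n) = 24*m^2*n^2 + 192*m^2*n + 288*m^2 - 10*m*n^3 - 80*m*n^2 - 120*m*n + n^4 + 8*n^3 + 12*n^2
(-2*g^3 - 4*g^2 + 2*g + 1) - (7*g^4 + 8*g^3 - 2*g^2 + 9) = -7*g^4 - 10*g^3 - 2*g^2 + 2*g - 8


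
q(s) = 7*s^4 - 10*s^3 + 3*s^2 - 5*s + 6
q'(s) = 28*s^3 - 30*s^2 + 6*s - 5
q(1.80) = 21.88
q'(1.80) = 71.90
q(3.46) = 613.63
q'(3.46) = 816.42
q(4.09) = 1310.36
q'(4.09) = 1433.40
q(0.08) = 5.61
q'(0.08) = -4.70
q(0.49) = 3.50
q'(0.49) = -5.97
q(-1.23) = 51.32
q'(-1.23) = -109.87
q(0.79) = 1.72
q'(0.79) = -5.18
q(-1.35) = 66.07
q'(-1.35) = -136.67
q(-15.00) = 388881.00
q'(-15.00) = -101345.00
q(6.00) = 6996.00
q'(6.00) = 4999.00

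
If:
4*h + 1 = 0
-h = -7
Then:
No Solution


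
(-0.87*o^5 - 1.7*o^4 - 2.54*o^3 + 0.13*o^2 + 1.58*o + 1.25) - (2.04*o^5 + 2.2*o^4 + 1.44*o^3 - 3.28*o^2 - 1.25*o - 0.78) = -2.91*o^5 - 3.9*o^4 - 3.98*o^3 + 3.41*o^2 + 2.83*o + 2.03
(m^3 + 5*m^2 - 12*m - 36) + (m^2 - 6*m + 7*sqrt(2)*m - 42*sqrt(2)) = m^3 + 6*m^2 - 18*m + 7*sqrt(2)*m - 42*sqrt(2) - 36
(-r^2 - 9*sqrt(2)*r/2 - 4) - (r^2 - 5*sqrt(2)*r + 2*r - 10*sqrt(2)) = -2*r^2 - 2*r + sqrt(2)*r/2 - 4 + 10*sqrt(2)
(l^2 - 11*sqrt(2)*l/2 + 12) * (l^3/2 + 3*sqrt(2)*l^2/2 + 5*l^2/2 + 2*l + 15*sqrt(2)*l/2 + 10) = l^5/2 - 5*sqrt(2)*l^4/4 + 5*l^4/2 - 25*sqrt(2)*l^3/4 - 17*l^3/2 - 85*l^2/2 + 7*sqrt(2)*l^2 + 24*l + 35*sqrt(2)*l + 120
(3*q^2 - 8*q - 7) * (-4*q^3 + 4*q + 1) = -12*q^5 + 32*q^4 + 40*q^3 - 29*q^2 - 36*q - 7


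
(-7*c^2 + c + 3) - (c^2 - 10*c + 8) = -8*c^2 + 11*c - 5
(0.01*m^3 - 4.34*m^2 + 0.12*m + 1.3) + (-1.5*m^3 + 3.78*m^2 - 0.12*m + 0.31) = -1.49*m^3 - 0.56*m^2 + 1.61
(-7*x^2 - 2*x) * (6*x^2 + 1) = -42*x^4 - 12*x^3 - 7*x^2 - 2*x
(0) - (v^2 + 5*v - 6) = -v^2 - 5*v + 6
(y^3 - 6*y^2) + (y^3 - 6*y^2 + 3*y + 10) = 2*y^3 - 12*y^2 + 3*y + 10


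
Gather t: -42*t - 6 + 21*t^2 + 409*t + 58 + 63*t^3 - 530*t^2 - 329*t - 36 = 63*t^3 - 509*t^2 + 38*t + 16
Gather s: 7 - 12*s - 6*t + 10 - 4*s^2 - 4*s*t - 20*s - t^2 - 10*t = -4*s^2 + s*(-4*t - 32) - t^2 - 16*t + 17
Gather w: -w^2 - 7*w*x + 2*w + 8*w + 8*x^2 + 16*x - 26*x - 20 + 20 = -w^2 + w*(10 - 7*x) + 8*x^2 - 10*x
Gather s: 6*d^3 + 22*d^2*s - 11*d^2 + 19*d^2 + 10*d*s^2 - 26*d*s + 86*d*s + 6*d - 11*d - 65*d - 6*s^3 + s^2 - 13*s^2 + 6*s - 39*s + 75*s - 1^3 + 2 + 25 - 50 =6*d^3 + 8*d^2 - 70*d - 6*s^3 + s^2*(10*d - 12) + s*(22*d^2 + 60*d + 42) - 24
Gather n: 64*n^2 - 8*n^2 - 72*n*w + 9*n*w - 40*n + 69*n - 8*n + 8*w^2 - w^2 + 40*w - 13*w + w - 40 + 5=56*n^2 + n*(21 - 63*w) + 7*w^2 + 28*w - 35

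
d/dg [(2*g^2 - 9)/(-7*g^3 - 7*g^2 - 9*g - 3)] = (14*g^4 - 207*g^2 - 138*g - 81)/(49*g^6 + 98*g^5 + 175*g^4 + 168*g^3 + 123*g^2 + 54*g + 9)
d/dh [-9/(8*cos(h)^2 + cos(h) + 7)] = -9*(16*cos(h) + 1)*sin(h)/(8*cos(h)^2 + cos(h) + 7)^2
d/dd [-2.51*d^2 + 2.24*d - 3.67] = 2.24 - 5.02*d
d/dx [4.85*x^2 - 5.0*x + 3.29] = 9.7*x - 5.0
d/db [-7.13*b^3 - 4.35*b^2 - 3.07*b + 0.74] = -21.39*b^2 - 8.7*b - 3.07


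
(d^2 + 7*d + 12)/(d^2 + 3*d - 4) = (d + 3)/(d - 1)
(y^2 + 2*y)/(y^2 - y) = (y + 2)/(y - 1)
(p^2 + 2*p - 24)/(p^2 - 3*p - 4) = (p + 6)/(p + 1)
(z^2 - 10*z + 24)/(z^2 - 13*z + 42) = (z - 4)/(z - 7)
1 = 1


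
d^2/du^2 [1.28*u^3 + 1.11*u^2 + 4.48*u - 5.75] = 7.68*u + 2.22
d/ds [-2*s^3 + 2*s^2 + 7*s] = -6*s^2 + 4*s + 7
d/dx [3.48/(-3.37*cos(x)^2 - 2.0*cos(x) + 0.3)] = -(23.4552*cos(x) + 6.96)*sin(x)/(3.37*cos(x)^2 + 2.0*cos(x) - 0.3)^2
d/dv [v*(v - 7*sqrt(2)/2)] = 2*v - 7*sqrt(2)/2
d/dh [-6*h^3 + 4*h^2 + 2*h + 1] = -18*h^2 + 8*h + 2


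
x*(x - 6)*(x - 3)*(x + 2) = x^4 - 7*x^3 + 36*x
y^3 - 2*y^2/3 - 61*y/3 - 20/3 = (y - 5)*(y + 1/3)*(y + 4)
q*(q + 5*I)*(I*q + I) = I*q^3 - 5*q^2 + I*q^2 - 5*q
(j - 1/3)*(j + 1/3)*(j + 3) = j^3 + 3*j^2 - j/9 - 1/3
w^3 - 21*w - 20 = (w - 5)*(w + 1)*(w + 4)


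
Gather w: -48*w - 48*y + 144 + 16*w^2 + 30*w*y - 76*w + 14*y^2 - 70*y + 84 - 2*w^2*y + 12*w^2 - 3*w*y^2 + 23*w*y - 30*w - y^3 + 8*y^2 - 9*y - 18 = w^2*(28 - 2*y) + w*(-3*y^2 + 53*y - 154) - y^3 + 22*y^2 - 127*y + 210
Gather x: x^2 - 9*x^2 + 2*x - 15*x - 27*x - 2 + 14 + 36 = -8*x^2 - 40*x + 48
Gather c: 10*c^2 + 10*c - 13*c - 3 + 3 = 10*c^2 - 3*c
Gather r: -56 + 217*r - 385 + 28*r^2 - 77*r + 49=28*r^2 + 140*r - 392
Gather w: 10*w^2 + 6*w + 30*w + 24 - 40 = 10*w^2 + 36*w - 16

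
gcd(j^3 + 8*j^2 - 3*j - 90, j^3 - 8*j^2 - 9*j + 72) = j - 3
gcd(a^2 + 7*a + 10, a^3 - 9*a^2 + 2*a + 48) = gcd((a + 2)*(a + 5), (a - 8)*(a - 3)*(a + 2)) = a + 2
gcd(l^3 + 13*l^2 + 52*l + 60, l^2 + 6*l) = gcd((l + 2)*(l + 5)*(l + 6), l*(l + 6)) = l + 6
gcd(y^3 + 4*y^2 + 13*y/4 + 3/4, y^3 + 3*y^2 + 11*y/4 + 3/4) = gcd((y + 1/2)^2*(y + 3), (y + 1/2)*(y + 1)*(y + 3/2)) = y + 1/2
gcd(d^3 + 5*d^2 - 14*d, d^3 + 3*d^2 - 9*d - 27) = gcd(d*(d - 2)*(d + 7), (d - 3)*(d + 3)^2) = 1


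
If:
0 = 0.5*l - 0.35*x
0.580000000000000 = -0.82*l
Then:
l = -0.71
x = -1.01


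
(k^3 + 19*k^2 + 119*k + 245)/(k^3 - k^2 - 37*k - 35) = (k^2 + 14*k + 49)/(k^2 - 6*k - 7)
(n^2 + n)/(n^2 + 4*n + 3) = n/(n + 3)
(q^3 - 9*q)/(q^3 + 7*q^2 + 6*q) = (q^2 - 9)/(q^2 + 7*q + 6)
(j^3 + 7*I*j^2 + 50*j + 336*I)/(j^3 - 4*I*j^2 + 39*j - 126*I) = (j + 8*I)/(j - 3*I)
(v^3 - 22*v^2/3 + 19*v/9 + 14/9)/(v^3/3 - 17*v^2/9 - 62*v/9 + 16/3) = (3*v^2 - 20*v - 7)/(v^2 - 5*v - 24)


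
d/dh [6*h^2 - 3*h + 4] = 12*h - 3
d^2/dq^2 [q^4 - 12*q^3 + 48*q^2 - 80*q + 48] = 12*q^2 - 72*q + 96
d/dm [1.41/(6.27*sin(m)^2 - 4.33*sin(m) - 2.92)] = (6.1053 - 17.6814*sin(m))*cos(m)/(-6.27*sin(m)^2 + 4.33*sin(m) + 2.92)^2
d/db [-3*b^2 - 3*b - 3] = -6*b - 3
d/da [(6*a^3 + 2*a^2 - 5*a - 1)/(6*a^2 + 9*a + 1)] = 2*(18*a^4 + 54*a^3 + 33*a^2 + 8*a + 2)/(36*a^4 + 108*a^3 + 93*a^2 + 18*a + 1)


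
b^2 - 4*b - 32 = (b - 8)*(b + 4)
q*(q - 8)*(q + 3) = q^3 - 5*q^2 - 24*q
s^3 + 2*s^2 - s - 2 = (s - 1)*(s + 1)*(s + 2)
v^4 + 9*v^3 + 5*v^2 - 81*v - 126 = (v - 3)*(v + 2)*(v + 3)*(v + 7)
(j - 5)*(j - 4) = j^2 - 9*j + 20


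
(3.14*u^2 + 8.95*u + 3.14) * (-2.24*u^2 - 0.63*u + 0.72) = -7.0336*u^4 - 22.0262*u^3 - 10.4113*u^2 + 4.4658*u + 2.2608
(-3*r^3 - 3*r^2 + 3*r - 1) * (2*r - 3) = -6*r^4 + 3*r^3 + 15*r^2 - 11*r + 3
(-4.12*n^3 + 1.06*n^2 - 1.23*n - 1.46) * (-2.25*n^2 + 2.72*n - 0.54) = 9.27*n^5 - 13.5914*n^4 + 7.8755*n^3 - 0.633*n^2 - 3.307*n + 0.7884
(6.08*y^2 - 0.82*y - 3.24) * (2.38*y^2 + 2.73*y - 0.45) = 14.4704*y^4 + 14.6468*y^3 - 12.6858*y^2 - 8.4762*y + 1.458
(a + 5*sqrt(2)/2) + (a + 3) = 2*a + 3 + 5*sqrt(2)/2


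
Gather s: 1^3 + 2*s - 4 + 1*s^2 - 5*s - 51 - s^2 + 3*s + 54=0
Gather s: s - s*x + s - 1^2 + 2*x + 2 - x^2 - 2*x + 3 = s*(2 - x) - x^2 + 4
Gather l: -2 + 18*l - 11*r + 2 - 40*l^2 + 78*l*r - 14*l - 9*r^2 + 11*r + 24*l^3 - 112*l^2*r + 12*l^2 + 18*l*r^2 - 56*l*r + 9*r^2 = 24*l^3 + l^2*(-112*r - 28) + l*(18*r^2 + 22*r + 4)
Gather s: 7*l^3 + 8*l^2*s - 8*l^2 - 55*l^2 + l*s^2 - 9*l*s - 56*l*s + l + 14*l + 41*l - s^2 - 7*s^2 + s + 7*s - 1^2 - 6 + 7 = 7*l^3 - 63*l^2 + 56*l + s^2*(l - 8) + s*(8*l^2 - 65*l + 8)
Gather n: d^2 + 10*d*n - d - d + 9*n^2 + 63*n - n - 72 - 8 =d^2 - 2*d + 9*n^2 + n*(10*d + 62) - 80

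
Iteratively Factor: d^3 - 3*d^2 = (d)*(d^2 - 3*d) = d*(d - 3)*(d)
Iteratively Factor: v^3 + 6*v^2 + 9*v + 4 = (v + 1)*(v^2 + 5*v + 4) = (v + 1)*(v + 4)*(v + 1)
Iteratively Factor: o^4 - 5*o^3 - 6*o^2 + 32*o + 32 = (o - 4)*(o^3 - o^2 - 10*o - 8) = (o - 4)*(o + 2)*(o^2 - 3*o - 4) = (o - 4)^2*(o + 2)*(o + 1)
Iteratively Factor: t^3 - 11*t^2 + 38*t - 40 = (t - 2)*(t^2 - 9*t + 20) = (t - 4)*(t - 2)*(t - 5)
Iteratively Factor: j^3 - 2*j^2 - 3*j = (j)*(j^2 - 2*j - 3) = j*(j + 1)*(j - 3)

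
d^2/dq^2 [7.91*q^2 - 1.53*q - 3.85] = 15.8200000000000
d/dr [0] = 0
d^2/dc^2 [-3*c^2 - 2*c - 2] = -6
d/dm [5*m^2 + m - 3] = 10*m + 1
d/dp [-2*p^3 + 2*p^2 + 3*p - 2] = -6*p^2 + 4*p + 3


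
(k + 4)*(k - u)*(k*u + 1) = k^3*u - k^2*u^2 + 4*k^2*u + k^2 - 4*k*u^2 - k*u + 4*k - 4*u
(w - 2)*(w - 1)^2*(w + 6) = w^4 + 2*w^3 - 19*w^2 + 28*w - 12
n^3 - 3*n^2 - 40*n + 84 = (n - 7)*(n - 2)*(n + 6)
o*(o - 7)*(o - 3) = o^3 - 10*o^2 + 21*o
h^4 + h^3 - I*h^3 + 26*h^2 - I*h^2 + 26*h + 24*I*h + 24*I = (h + 1)*(h - 6*I)*(h + I)*(h + 4*I)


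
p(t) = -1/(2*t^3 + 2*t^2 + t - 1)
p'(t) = -(-6*t^2 - 4*t - 1)/(2*t^3 + 2*t^2 + t - 1)^2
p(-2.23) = 0.06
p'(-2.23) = 0.09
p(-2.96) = 0.03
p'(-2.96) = 0.03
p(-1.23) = 0.34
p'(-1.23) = 0.60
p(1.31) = -0.12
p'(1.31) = 0.24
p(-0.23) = 0.87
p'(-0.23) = 0.30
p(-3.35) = 0.02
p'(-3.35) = 0.02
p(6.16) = -0.00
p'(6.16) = 0.00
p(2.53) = -0.02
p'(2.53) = 0.02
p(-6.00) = 0.00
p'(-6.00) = 0.00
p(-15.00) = 0.00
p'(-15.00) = 0.00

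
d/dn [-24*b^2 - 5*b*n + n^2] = -5*b + 2*n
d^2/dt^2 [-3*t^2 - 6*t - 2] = -6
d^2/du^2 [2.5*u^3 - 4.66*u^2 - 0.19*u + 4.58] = 15.0*u - 9.32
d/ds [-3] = 0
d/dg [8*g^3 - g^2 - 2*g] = 24*g^2 - 2*g - 2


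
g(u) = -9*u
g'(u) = -9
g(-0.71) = 6.39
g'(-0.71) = -9.00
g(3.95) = -35.55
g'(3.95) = -9.00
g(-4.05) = 36.45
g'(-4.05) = -9.00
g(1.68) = -15.12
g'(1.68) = -9.00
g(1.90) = -17.10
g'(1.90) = -9.00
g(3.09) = -27.81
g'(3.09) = -9.00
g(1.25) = -11.25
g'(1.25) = -9.00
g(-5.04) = 45.36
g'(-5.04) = -9.00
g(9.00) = -81.00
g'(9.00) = -9.00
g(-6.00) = 54.00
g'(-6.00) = -9.00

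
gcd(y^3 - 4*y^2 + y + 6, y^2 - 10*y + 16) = y - 2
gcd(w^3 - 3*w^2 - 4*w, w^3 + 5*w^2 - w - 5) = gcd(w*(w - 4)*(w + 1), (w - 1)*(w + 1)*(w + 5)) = w + 1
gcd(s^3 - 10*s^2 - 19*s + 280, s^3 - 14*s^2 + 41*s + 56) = s^2 - 15*s + 56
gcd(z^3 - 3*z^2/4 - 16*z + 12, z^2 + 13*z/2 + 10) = z + 4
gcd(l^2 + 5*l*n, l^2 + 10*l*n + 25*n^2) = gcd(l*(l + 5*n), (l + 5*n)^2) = l + 5*n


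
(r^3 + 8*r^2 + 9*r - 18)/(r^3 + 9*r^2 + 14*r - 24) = (r + 3)/(r + 4)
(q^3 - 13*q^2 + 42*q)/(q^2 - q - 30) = q*(q - 7)/(q + 5)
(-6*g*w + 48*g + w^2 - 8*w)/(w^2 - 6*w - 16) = (-6*g + w)/(w + 2)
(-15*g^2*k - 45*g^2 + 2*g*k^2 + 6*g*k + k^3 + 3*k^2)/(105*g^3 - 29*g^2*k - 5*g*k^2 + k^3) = (-k - 3)/(7*g - k)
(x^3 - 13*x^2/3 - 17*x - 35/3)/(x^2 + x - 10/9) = 3*(x^2 - 6*x - 7)/(3*x - 2)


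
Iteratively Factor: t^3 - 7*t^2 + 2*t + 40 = (t - 4)*(t^2 - 3*t - 10) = (t - 4)*(t + 2)*(t - 5)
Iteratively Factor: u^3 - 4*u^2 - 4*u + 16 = (u - 4)*(u^2 - 4) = (u - 4)*(u + 2)*(u - 2)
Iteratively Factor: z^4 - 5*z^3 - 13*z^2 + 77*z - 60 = (z + 4)*(z^3 - 9*z^2 + 23*z - 15) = (z - 1)*(z + 4)*(z^2 - 8*z + 15) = (z - 3)*(z - 1)*(z + 4)*(z - 5)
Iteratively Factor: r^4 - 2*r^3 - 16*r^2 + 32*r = (r - 2)*(r^3 - 16*r) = r*(r - 2)*(r^2 - 16) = r*(r - 2)*(r + 4)*(r - 4)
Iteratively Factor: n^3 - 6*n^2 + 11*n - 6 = (n - 1)*(n^2 - 5*n + 6) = (n - 2)*(n - 1)*(n - 3)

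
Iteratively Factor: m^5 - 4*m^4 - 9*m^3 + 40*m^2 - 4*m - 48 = (m - 2)*(m^4 - 2*m^3 - 13*m^2 + 14*m + 24) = (m - 2)^2*(m^3 - 13*m - 12) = (m - 2)^2*(m + 3)*(m^2 - 3*m - 4) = (m - 2)^2*(m + 1)*(m + 3)*(m - 4)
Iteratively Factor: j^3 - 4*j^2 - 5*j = (j + 1)*(j^2 - 5*j) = j*(j + 1)*(j - 5)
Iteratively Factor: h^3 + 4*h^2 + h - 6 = (h + 3)*(h^2 + h - 2) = (h - 1)*(h + 3)*(h + 2)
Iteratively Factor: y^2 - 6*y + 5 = (y - 5)*(y - 1)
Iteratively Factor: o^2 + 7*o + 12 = (o + 3)*(o + 4)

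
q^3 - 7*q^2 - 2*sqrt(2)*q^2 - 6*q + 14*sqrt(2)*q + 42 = (q - 7)*(q - 3*sqrt(2))*(q + sqrt(2))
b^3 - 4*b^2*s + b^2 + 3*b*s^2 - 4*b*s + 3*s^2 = (b + 1)*(b - 3*s)*(b - s)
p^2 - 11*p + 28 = (p - 7)*(p - 4)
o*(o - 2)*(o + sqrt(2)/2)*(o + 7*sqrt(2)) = o^4 - 2*o^3 + 15*sqrt(2)*o^3/2 - 15*sqrt(2)*o^2 + 7*o^2 - 14*o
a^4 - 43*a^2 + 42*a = a*(a - 6)*(a - 1)*(a + 7)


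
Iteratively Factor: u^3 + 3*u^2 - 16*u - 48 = (u - 4)*(u^2 + 7*u + 12) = (u - 4)*(u + 4)*(u + 3)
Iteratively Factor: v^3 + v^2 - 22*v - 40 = (v - 5)*(v^2 + 6*v + 8) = (v - 5)*(v + 2)*(v + 4)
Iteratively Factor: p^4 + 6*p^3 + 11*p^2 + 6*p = (p + 1)*(p^3 + 5*p^2 + 6*p) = (p + 1)*(p + 2)*(p^2 + 3*p) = p*(p + 1)*(p + 2)*(p + 3)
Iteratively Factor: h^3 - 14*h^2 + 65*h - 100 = (h - 5)*(h^2 - 9*h + 20) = (h - 5)*(h - 4)*(h - 5)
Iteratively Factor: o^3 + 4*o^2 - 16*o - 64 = (o - 4)*(o^2 + 8*o + 16) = (o - 4)*(o + 4)*(o + 4)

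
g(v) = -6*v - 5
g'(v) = -6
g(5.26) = -36.56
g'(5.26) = -6.00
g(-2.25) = 8.50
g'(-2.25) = -6.00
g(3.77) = -27.62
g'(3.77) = -6.00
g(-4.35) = 21.10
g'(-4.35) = -6.00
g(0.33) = -6.98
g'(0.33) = -6.00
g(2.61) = -20.66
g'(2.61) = -6.00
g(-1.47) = 3.82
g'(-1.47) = -6.00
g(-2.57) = 10.42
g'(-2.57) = -6.00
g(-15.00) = 85.00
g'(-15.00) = -6.00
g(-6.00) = 31.00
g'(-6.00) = -6.00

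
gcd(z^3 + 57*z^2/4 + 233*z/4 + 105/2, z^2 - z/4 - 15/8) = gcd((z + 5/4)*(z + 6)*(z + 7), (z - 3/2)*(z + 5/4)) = z + 5/4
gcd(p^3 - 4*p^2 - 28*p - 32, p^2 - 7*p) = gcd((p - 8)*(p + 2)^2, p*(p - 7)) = 1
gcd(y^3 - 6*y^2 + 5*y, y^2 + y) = y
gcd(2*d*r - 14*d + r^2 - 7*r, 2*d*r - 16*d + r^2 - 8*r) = 2*d + r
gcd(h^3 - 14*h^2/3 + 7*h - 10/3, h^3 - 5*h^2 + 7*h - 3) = h - 1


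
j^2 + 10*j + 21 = (j + 3)*(j + 7)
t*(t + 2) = t^2 + 2*t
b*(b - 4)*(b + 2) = b^3 - 2*b^2 - 8*b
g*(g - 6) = g^2 - 6*g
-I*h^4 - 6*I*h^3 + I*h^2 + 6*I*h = h*(h - 1)*(h + 6)*(-I*h - I)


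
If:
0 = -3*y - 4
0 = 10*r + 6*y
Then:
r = 4/5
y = -4/3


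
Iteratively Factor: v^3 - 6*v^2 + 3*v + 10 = (v - 2)*(v^2 - 4*v - 5) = (v - 5)*(v - 2)*(v + 1)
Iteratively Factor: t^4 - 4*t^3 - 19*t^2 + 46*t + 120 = (t + 3)*(t^3 - 7*t^2 + 2*t + 40) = (t - 4)*(t + 3)*(t^2 - 3*t - 10) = (t - 5)*(t - 4)*(t + 3)*(t + 2)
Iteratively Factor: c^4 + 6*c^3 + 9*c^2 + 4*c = (c)*(c^3 + 6*c^2 + 9*c + 4) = c*(c + 1)*(c^2 + 5*c + 4) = c*(c + 1)^2*(c + 4)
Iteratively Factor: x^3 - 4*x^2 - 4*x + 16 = (x - 2)*(x^2 - 2*x - 8) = (x - 4)*(x - 2)*(x + 2)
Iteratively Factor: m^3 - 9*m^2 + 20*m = (m - 5)*(m^2 - 4*m) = (m - 5)*(m - 4)*(m)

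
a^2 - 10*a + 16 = (a - 8)*(a - 2)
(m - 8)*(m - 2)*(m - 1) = m^3 - 11*m^2 + 26*m - 16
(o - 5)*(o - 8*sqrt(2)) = o^2 - 8*sqrt(2)*o - 5*o + 40*sqrt(2)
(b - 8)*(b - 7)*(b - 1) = b^3 - 16*b^2 + 71*b - 56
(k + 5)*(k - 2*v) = k^2 - 2*k*v + 5*k - 10*v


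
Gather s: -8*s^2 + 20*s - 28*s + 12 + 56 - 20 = -8*s^2 - 8*s + 48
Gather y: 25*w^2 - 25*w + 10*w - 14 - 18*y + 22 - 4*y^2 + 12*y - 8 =25*w^2 - 15*w - 4*y^2 - 6*y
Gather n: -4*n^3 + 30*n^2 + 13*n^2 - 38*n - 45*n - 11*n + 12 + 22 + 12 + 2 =-4*n^3 + 43*n^2 - 94*n + 48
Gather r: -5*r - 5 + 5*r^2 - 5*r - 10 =5*r^2 - 10*r - 15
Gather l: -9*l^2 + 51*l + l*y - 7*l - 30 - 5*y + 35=-9*l^2 + l*(y + 44) - 5*y + 5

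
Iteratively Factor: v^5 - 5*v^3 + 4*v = (v)*(v^4 - 5*v^2 + 4) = v*(v - 1)*(v^3 + v^2 - 4*v - 4) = v*(v - 1)*(v + 1)*(v^2 - 4) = v*(v - 2)*(v - 1)*(v + 1)*(v + 2)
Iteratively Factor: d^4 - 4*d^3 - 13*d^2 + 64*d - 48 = (d - 3)*(d^3 - d^2 - 16*d + 16) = (d - 4)*(d - 3)*(d^2 + 3*d - 4) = (d - 4)*(d - 3)*(d + 4)*(d - 1)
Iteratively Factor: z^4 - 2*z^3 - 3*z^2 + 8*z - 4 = (z - 2)*(z^3 - 3*z + 2) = (z - 2)*(z - 1)*(z^2 + z - 2) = (z - 2)*(z - 1)^2*(z + 2)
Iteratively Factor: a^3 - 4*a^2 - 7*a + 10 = (a + 2)*(a^2 - 6*a + 5) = (a - 1)*(a + 2)*(a - 5)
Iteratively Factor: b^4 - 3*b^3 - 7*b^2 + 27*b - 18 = (b - 2)*(b^3 - b^2 - 9*b + 9) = (b - 3)*(b - 2)*(b^2 + 2*b - 3) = (b - 3)*(b - 2)*(b - 1)*(b + 3)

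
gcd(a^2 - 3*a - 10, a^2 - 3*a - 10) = a^2 - 3*a - 10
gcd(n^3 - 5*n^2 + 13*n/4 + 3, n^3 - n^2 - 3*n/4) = n^2 - n - 3/4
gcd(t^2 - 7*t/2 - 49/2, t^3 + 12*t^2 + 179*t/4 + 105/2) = t + 7/2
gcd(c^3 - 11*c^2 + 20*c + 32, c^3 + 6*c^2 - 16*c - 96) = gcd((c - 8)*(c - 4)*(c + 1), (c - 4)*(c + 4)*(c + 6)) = c - 4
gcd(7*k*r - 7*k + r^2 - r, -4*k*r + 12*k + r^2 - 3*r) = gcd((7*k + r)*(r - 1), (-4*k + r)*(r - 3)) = 1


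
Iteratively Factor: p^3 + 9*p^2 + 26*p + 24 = (p + 4)*(p^2 + 5*p + 6) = (p + 2)*(p + 4)*(p + 3)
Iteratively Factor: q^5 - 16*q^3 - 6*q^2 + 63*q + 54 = (q + 3)*(q^4 - 3*q^3 - 7*q^2 + 15*q + 18) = (q - 3)*(q + 3)*(q^3 - 7*q - 6) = (q - 3)*(q + 1)*(q + 3)*(q^2 - q - 6) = (q - 3)^2*(q + 1)*(q + 3)*(q + 2)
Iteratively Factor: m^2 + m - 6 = (m + 3)*(m - 2)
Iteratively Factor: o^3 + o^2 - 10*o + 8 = (o - 2)*(o^2 + 3*o - 4) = (o - 2)*(o - 1)*(o + 4)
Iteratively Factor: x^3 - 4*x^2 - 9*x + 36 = (x - 3)*(x^2 - x - 12) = (x - 3)*(x + 3)*(x - 4)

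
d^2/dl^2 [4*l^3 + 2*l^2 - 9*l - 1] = 24*l + 4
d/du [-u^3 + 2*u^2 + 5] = u*(4 - 3*u)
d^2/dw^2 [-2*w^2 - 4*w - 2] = -4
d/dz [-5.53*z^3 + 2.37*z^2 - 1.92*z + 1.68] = -16.59*z^2 + 4.74*z - 1.92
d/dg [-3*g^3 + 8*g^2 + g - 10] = -9*g^2 + 16*g + 1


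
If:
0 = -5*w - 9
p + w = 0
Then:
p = 9/5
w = -9/5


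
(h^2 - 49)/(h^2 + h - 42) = (h - 7)/(h - 6)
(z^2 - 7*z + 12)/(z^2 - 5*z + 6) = (z - 4)/(z - 2)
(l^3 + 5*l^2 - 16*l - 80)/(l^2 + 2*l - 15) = (l^2 - 16)/(l - 3)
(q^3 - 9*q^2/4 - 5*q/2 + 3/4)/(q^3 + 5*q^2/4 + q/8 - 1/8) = 2*(q - 3)/(2*q + 1)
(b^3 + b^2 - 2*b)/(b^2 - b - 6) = b*(b - 1)/(b - 3)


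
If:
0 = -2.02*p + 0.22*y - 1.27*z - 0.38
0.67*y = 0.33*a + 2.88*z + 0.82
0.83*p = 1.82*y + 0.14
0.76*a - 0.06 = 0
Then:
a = 0.08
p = -0.00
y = -0.08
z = -0.31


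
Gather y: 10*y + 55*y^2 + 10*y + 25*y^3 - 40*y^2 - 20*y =25*y^3 + 15*y^2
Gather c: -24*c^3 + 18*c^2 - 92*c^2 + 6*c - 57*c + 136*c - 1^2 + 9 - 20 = -24*c^3 - 74*c^2 + 85*c - 12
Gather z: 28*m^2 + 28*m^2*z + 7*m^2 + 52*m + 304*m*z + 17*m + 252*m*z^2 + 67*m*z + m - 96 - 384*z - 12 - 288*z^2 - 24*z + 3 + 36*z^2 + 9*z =35*m^2 + 70*m + z^2*(252*m - 252) + z*(28*m^2 + 371*m - 399) - 105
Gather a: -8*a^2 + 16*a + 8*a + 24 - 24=-8*a^2 + 24*a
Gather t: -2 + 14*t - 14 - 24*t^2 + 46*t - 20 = -24*t^2 + 60*t - 36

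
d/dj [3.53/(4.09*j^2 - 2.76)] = -28.8754*j/(4.09*j^2 - 2.76)^2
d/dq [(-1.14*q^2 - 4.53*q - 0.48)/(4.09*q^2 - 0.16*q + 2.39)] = (18.7101*q^2 - 1.5228*q - 10.9035)/(16.7281*q^4 - 1.3088*q^3 + 19.5758*q^2 - 0.7648*q + 5.7121)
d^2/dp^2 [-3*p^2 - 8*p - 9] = -6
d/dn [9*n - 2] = 9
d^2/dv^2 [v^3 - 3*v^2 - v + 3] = 6*v - 6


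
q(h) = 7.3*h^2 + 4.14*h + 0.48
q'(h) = 14.6*h + 4.14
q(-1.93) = 19.68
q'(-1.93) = -24.04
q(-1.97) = 20.65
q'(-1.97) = -24.62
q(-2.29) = 29.28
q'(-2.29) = -29.29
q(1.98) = 37.30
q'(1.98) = 33.05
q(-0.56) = 0.45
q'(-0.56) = -4.04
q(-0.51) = 0.27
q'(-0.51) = -3.31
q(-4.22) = 113.01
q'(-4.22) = -57.47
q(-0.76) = 1.55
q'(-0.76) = -6.96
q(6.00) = 288.12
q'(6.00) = 91.74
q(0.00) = 0.48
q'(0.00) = 4.14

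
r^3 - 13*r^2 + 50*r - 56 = (r - 7)*(r - 4)*(r - 2)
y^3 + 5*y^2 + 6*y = y*(y + 2)*(y + 3)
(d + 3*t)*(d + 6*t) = d^2 + 9*d*t + 18*t^2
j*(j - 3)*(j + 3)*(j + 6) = j^4 + 6*j^3 - 9*j^2 - 54*j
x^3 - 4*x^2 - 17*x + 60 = (x - 5)*(x - 3)*(x + 4)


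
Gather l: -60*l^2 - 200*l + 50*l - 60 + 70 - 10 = -60*l^2 - 150*l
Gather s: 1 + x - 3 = x - 2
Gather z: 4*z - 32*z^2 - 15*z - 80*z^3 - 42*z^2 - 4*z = -80*z^3 - 74*z^2 - 15*z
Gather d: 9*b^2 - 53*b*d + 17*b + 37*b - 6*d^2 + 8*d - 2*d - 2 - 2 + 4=9*b^2 + 54*b - 6*d^2 + d*(6 - 53*b)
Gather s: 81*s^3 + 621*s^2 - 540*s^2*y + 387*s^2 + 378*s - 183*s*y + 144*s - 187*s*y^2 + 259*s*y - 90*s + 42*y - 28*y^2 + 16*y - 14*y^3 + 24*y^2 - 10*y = 81*s^3 + s^2*(1008 - 540*y) + s*(-187*y^2 + 76*y + 432) - 14*y^3 - 4*y^2 + 48*y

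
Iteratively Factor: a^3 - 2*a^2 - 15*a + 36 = (a - 3)*(a^2 + a - 12) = (a - 3)*(a + 4)*(a - 3)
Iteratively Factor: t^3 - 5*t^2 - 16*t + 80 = (t - 5)*(t^2 - 16) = (t - 5)*(t + 4)*(t - 4)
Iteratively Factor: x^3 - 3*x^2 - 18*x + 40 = (x - 5)*(x^2 + 2*x - 8) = (x - 5)*(x - 2)*(x + 4)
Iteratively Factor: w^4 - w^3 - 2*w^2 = (w - 2)*(w^3 + w^2) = w*(w - 2)*(w^2 + w) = w*(w - 2)*(w + 1)*(w)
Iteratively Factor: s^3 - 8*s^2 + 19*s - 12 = (s - 3)*(s^2 - 5*s + 4) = (s - 3)*(s - 1)*(s - 4)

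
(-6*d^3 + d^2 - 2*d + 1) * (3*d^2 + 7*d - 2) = -18*d^5 - 39*d^4 + 13*d^3 - 13*d^2 + 11*d - 2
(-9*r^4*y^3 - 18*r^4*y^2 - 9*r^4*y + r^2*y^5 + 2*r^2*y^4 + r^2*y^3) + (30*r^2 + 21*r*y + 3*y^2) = -9*r^4*y^3 - 18*r^4*y^2 - 9*r^4*y + r^2*y^5 + 2*r^2*y^4 + r^2*y^3 + 30*r^2 + 21*r*y + 3*y^2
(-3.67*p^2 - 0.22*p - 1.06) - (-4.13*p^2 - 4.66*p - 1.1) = 0.46*p^2 + 4.44*p + 0.04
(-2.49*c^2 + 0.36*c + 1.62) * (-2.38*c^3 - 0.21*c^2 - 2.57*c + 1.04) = 5.9262*c^5 - 0.3339*c^4 + 2.4681*c^3 - 3.855*c^2 - 3.789*c + 1.6848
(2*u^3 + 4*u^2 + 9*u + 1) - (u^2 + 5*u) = 2*u^3 + 3*u^2 + 4*u + 1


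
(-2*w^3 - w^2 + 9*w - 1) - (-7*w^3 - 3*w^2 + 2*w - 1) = 5*w^3 + 2*w^2 + 7*w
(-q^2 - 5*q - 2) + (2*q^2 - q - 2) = q^2 - 6*q - 4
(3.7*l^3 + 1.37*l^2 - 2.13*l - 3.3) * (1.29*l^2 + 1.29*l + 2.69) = 4.773*l^5 + 6.5403*l^4 + 8.9726*l^3 - 3.3194*l^2 - 9.9867*l - 8.877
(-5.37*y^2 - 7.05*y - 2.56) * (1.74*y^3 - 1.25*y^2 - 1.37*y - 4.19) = -9.3438*y^5 - 5.5545*y^4 + 11.715*y^3 + 35.3588*y^2 + 33.0467*y + 10.7264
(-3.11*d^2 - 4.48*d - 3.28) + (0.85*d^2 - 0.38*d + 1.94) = -2.26*d^2 - 4.86*d - 1.34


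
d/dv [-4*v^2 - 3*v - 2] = -8*v - 3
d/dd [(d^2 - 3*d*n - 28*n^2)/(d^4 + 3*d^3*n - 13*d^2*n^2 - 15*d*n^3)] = 2*(-d^5 + 3*d^4*n + 65*d^3*n^2 + 99*d^2*n^3 - 364*d*n^4 - 210*n^5)/(d^2*(d^6 + 6*d^5*n - 17*d^4*n^2 - 108*d^3*n^3 + 79*d^2*n^4 + 390*d*n^5 + 225*n^6))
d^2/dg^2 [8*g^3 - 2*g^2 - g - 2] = 48*g - 4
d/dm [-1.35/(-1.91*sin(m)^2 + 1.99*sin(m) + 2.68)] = (2.6865 - 5.157*sin(m))*cos(m)/(-1.91*sin(m)^2 + 1.99*sin(m) + 2.68)^2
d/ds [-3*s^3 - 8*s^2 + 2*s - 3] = -9*s^2 - 16*s + 2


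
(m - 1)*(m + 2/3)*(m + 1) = m^3 + 2*m^2/3 - m - 2/3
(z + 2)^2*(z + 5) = z^3 + 9*z^2 + 24*z + 20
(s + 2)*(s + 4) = s^2 + 6*s + 8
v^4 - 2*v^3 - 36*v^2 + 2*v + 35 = (v - 7)*(v - 1)*(v + 1)*(v + 5)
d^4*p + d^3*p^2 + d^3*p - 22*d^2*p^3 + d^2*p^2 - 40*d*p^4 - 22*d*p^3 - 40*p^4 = (d - 5*p)*(d + 2*p)*(d + 4*p)*(d*p + p)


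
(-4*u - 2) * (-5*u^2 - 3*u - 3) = 20*u^3 + 22*u^2 + 18*u + 6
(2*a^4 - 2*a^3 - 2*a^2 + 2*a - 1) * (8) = 16*a^4 - 16*a^3 - 16*a^2 + 16*a - 8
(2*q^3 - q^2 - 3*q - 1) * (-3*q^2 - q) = -6*q^5 + q^4 + 10*q^3 + 6*q^2 + q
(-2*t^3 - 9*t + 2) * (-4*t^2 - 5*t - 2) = 8*t^5 + 10*t^4 + 40*t^3 + 37*t^2 + 8*t - 4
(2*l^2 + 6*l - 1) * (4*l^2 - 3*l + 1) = 8*l^4 + 18*l^3 - 20*l^2 + 9*l - 1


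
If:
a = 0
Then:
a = 0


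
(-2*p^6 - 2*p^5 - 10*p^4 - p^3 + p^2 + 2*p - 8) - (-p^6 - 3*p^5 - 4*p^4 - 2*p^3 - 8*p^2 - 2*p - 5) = -p^6 + p^5 - 6*p^4 + p^3 + 9*p^2 + 4*p - 3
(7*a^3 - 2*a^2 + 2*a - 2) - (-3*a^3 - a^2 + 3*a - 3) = 10*a^3 - a^2 - a + 1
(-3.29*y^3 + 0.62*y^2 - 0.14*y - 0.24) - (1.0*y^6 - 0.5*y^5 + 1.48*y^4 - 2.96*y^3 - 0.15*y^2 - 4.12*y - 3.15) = -1.0*y^6 + 0.5*y^5 - 1.48*y^4 - 0.33*y^3 + 0.77*y^2 + 3.98*y + 2.91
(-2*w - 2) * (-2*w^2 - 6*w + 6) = 4*w^3 + 16*w^2 - 12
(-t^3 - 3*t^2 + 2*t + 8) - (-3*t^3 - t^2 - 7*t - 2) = 2*t^3 - 2*t^2 + 9*t + 10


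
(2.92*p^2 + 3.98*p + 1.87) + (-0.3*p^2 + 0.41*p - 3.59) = 2.62*p^2 + 4.39*p - 1.72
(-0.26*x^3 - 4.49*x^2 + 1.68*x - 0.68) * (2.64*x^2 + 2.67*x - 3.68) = -0.6864*x^5 - 12.5478*x^4 - 6.5963*x^3 + 19.2136*x^2 - 7.998*x + 2.5024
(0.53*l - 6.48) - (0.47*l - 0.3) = 0.0600000000000001*l - 6.18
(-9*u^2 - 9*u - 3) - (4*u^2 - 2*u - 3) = -13*u^2 - 7*u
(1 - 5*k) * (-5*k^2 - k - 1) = 25*k^3 + 4*k - 1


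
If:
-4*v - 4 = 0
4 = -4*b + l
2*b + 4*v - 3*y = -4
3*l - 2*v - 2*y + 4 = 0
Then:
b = -27/16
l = -11/4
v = -1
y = -9/8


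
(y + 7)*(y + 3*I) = y^2 + 7*y + 3*I*y + 21*I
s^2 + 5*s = s*(s + 5)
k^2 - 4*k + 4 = (k - 2)^2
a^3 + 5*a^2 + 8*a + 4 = (a + 1)*(a + 2)^2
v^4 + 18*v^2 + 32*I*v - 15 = (v - 5*I)*(v + I)^2*(v + 3*I)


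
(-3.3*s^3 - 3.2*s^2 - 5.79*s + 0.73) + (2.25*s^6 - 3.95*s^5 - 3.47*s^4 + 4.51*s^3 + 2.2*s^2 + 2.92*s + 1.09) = 2.25*s^6 - 3.95*s^5 - 3.47*s^4 + 1.21*s^3 - 1.0*s^2 - 2.87*s + 1.82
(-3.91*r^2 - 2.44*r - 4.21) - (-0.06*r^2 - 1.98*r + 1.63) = -3.85*r^2 - 0.46*r - 5.84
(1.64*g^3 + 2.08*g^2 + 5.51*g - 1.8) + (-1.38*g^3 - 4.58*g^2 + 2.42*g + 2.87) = 0.26*g^3 - 2.5*g^2 + 7.93*g + 1.07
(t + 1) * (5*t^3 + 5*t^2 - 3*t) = 5*t^4 + 10*t^3 + 2*t^2 - 3*t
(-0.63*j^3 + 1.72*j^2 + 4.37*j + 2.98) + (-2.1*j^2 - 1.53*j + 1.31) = -0.63*j^3 - 0.38*j^2 + 2.84*j + 4.29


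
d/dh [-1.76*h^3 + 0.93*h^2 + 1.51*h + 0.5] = -5.28*h^2 + 1.86*h + 1.51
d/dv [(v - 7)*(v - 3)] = 2*v - 10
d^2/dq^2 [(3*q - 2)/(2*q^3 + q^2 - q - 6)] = 2*((3*q - 2)*(6*q^2 + 2*q - 1)^2 + (-18*q^2 - 6*q - (3*q - 2)*(6*q + 1) + 3)*(2*q^3 + q^2 - q - 6))/(2*q^3 + q^2 - q - 6)^3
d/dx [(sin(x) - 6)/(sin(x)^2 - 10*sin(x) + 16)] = (12*sin(x) + cos(x)^2 - 45)*cos(x)/(sin(x)^2 - 10*sin(x) + 16)^2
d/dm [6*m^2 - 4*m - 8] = 12*m - 4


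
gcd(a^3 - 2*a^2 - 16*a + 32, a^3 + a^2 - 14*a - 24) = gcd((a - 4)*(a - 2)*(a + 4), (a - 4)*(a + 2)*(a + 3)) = a - 4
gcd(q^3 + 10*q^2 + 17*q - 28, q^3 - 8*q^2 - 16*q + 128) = q + 4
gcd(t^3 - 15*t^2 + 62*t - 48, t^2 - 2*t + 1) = t - 1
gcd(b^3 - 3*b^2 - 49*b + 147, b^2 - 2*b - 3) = b - 3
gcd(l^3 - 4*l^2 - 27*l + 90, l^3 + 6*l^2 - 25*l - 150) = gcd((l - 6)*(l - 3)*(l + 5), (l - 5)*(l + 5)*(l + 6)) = l + 5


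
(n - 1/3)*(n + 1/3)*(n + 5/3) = n^3 + 5*n^2/3 - n/9 - 5/27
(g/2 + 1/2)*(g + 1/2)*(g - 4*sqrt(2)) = g^3/2 - 2*sqrt(2)*g^2 + 3*g^2/4 - 3*sqrt(2)*g + g/4 - sqrt(2)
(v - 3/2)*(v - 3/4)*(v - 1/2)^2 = v^4 - 13*v^3/4 + 29*v^2/8 - 27*v/16 + 9/32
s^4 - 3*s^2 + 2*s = s*(s - 1)^2*(s + 2)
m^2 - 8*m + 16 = (m - 4)^2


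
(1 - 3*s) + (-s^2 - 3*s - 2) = -s^2 - 6*s - 1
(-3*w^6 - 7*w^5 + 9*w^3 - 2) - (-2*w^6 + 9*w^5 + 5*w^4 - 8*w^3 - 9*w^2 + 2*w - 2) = -w^6 - 16*w^5 - 5*w^4 + 17*w^3 + 9*w^2 - 2*w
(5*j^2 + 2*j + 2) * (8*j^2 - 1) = 40*j^4 + 16*j^3 + 11*j^2 - 2*j - 2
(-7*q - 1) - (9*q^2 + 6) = -9*q^2 - 7*q - 7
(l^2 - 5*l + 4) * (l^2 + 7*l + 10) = l^4 + 2*l^3 - 21*l^2 - 22*l + 40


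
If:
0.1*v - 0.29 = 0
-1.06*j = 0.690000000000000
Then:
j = -0.65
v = 2.90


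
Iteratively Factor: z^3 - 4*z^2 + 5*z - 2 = (z - 1)*(z^2 - 3*z + 2) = (z - 2)*(z - 1)*(z - 1)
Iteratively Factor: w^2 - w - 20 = (w + 4)*(w - 5)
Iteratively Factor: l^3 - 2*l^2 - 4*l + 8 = (l - 2)*(l^2 - 4) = (l - 2)^2*(l + 2)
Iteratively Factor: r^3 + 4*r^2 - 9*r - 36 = (r + 3)*(r^2 + r - 12) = (r + 3)*(r + 4)*(r - 3)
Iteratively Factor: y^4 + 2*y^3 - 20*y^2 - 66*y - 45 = (y + 1)*(y^3 + y^2 - 21*y - 45) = (y + 1)*(y + 3)*(y^2 - 2*y - 15) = (y + 1)*(y + 3)^2*(y - 5)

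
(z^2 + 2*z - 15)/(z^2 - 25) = (z - 3)/(z - 5)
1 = 1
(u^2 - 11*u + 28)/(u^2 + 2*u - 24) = (u - 7)/(u + 6)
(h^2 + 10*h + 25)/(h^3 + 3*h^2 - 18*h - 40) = (h + 5)/(h^2 - 2*h - 8)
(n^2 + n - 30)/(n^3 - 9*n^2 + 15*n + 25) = (n + 6)/(n^2 - 4*n - 5)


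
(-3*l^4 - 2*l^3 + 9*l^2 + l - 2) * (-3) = 9*l^4 + 6*l^3 - 27*l^2 - 3*l + 6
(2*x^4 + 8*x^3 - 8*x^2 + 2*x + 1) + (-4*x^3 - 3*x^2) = 2*x^4 + 4*x^3 - 11*x^2 + 2*x + 1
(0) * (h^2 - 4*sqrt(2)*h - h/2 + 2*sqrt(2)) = 0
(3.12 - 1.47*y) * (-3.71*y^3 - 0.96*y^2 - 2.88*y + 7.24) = 5.4537*y^4 - 10.164*y^3 + 1.2384*y^2 - 19.6284*y + 22.5888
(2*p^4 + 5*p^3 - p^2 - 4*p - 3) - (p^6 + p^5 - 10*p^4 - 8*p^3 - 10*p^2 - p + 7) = -p^6 - p^5 + 12*p^4 + 13*p^3 + 9*p^2 - 3*p - 10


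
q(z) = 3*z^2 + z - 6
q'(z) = 6*z + 1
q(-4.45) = 48.96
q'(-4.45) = -25.70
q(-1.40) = -1.52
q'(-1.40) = -7.40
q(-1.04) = -3.80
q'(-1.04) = -5.24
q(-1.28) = -2.36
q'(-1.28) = -6.68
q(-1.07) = -3.64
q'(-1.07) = -5.42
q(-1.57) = -0.18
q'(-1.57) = -8.42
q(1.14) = -0.96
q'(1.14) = 7.84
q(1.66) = 3.93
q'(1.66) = 10.96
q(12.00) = 438.00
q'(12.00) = 73.00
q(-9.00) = 228.00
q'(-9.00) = -53.00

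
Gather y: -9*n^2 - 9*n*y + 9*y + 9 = -9*n^2 + y*(9 - 9*n) + 9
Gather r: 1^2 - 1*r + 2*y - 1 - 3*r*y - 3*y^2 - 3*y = r*(-3*y - 1) - 3*y^2 - y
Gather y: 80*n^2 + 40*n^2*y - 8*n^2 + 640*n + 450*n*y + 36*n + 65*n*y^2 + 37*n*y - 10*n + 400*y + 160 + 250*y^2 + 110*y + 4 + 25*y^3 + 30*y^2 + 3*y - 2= 72*n^2 + 666*n + 25*y^3 + y^2*(65*n + 280) + y*(40*n^2 + 487*n + 513) + 162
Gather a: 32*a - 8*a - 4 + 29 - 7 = 24*a + 18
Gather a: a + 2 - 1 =a + 1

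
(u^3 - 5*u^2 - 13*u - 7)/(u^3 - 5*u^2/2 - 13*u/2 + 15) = 2*(u^3 - 5*u^2 - 13*u - 7)/(2*u^3 - 5*u^2 - 13*u + 30)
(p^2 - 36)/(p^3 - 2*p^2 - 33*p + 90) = (p - 6)/(p^2 - 8*p + 15)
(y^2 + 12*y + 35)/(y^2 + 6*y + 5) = (y + 7)/(y + 1)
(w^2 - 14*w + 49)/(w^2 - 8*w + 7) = (w - 7)/(w - 1)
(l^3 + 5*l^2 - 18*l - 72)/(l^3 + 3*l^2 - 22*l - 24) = (l + 3)/(l + 1)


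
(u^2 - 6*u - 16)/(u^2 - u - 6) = (u - 8)/(u - 3)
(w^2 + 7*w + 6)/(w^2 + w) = (w + 6)/w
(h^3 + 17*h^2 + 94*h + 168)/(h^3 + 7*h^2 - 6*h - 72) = (h + 7)/(h - 3)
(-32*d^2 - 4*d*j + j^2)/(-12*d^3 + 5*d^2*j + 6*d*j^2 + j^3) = (8*d - j)/(3*d^2 - 2*d*j - j^2)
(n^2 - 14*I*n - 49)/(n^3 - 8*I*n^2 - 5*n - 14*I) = (n - 7*I)/(n^2 - I*n + 2)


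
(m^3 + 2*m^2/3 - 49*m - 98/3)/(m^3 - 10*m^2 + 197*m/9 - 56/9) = 3*(3*m^2 + 23*m + 14)/(9*m^2 - 27*m + 8)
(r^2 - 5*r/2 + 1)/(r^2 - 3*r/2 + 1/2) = (r - 2)/(r - 1)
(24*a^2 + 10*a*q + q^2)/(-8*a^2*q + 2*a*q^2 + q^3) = (6*a + q)/(q*(-2*a + q))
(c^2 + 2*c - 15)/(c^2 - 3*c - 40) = (c - 3)/(c - 8)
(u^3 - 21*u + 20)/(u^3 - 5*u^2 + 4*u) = (u + 5)/u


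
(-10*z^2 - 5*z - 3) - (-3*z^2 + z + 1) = -7*z^2 - 6*z - 4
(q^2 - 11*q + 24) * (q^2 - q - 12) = q^4 - 12*q^3 + 23*q^2 + 108*q - 288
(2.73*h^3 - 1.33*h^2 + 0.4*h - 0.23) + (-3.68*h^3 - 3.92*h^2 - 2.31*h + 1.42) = -0.95*h^3 - 5.25*h^2 - 1.91*h + 1.19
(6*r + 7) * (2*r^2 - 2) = 12*r^3 + 14*r^2 - 12*r - 14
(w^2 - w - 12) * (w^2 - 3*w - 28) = w^4 - 4*w^3 - 37*w^2 + 64*w + 336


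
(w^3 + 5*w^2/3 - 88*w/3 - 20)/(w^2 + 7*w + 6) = (3*w^2 - 13*w - 10)/(3*(w + 1))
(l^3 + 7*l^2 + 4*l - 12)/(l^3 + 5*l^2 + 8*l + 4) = (l^2 + 5*l - 6)/(l^2 + 3*l + 2)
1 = 1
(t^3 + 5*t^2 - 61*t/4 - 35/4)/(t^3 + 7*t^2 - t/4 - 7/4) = (2*t - 5)/(2*t - 1)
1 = 1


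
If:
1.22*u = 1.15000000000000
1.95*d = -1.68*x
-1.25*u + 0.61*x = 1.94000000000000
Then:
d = -4.40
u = 0.94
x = 5.11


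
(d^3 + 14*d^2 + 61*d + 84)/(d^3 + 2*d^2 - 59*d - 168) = (d + 4)/(d - 8)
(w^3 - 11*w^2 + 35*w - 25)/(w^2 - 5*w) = w - 6 + 5/w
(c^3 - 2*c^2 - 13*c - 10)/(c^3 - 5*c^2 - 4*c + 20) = (c + 1)/(c - 2)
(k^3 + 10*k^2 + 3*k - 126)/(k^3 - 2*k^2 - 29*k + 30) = (k^3 + 10*k^2 + 3*k - 126)/(k^3 - 2*k^2 - 29*k + 30)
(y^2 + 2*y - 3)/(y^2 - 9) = (y - 1)/(y - 3)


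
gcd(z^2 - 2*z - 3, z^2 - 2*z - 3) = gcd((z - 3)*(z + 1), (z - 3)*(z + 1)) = z^2 - 2*z - 3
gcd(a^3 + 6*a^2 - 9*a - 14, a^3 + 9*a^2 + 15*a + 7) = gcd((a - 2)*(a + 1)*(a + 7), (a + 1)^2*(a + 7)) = a^2 + 8*a + 7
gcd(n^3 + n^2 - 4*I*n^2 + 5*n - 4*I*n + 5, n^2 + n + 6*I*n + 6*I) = n + 1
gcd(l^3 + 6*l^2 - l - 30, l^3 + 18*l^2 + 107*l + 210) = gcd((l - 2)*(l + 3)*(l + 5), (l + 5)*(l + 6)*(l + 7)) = l + 5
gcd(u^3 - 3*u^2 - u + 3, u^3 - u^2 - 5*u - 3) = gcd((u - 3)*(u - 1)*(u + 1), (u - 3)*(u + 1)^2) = u^2 - 2*u - 3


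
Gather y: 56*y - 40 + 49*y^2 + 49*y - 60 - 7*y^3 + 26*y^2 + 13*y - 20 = -7*y^3 + 75*y^2 + 118*y - 120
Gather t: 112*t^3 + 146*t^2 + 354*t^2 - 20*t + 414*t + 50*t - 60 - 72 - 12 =112*t^3 + 500*t^2 + 444*t - 144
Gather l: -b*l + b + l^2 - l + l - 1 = -b*l + b + l^2 - 1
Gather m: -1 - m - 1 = -m - 2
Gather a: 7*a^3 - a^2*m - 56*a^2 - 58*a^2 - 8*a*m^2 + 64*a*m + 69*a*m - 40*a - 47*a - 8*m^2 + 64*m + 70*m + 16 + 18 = 7*a^3 + a^2*(-m - 114) + a*(-8*m^2 + 133*m - 87) - 8*m^2 + 134*m + 34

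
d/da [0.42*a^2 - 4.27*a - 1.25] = 0.84*a - 4.27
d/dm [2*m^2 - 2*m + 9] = 4*m - 2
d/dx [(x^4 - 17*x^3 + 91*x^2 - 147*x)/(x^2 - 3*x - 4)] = 2*(x^5 - 13*x^4 + 43*x^3 + 39*x^2 - 364*x + 294)/(x^4 - 6*x^3 + x^2 + 24*x + 16)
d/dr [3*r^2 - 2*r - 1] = 6*r - 2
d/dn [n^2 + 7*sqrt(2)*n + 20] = 2*n + 7*sqrt(2)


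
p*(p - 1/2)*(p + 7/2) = p^3 + 3*p^2 - 7*p/4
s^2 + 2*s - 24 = (s - 4)*(s + 6)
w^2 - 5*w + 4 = (w - 4)*(w - 1)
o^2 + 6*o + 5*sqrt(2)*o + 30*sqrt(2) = (o + 6)*(o + 5*sqrt(2))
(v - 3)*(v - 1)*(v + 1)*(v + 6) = v^4 + 3*v^3 - 19*v^2 - 3*v + 18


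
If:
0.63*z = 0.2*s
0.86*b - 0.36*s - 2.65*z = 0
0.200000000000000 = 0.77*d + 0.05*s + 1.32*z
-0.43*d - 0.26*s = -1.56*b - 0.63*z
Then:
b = 0.07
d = 0.23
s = 0.05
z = 0.01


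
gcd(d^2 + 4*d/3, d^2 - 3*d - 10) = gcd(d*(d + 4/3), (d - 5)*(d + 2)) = 1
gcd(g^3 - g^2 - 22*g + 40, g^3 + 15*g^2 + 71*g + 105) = g + 5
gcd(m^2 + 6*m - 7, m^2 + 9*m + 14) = m + 7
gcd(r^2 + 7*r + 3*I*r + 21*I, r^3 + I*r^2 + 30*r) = 1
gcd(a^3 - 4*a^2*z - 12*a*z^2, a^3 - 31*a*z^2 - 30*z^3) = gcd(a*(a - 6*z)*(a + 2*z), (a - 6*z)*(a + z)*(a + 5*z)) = -a + 6*z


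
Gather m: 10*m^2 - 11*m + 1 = 10*m^2 - 11*m + 1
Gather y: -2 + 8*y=8*y - 2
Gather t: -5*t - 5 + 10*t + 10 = 5*t + 5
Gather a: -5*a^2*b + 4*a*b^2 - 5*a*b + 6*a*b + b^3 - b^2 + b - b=-5*a^2*b + a*(4*b^2 + b) + b^3 - b^2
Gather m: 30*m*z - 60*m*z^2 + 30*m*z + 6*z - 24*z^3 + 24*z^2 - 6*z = m*(-60*z^2 + 60*z) - 24*z^3 + 24*z^2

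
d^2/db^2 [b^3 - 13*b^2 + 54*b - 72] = 6*b - 26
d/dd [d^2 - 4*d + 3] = 2*d - 4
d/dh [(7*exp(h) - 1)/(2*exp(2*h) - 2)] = (-7*exp(2*h) + 2*exp(h) - 7)*exp(h)/(2*(exp(4*h) - 2*exp(2*h) + 1))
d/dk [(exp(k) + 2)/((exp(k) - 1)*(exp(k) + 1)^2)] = (-2*exp(2*k) - 5*exp(k) + 1)*exp(k)/(exp(5*k) + exp(4*k) - 2*exp(3*k) - 2*exp(2*k) + exp(k) + 1)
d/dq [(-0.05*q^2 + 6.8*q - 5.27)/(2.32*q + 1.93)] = (-0.116*q^2 - 0.193*q + 25.3504)/(5.3824*q^2 + 8.9552*q + 3.7249)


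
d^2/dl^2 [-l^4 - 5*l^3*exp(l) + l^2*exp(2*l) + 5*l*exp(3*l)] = -5*l^3*exp(l) + 4*l^2*exp(2*l) - 30*l^2*exp(l) - 12*l^2 + 45*l*exp(3*l) + 8*l*exp(2*l) - 30*l*exp(l) + 30*exp(3*l) + 2*exp(2*l)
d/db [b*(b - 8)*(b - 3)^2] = 4*b^3 - 42*b^2 + 114*b - 72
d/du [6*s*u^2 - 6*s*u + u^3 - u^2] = 12*s*u - 6*s + 3*u^2 - 2*u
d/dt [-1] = 0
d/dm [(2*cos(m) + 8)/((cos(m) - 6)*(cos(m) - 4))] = 2*(cos(m)^2 + 8*cos(m) - 64)*sin(m)/((cos(m) - 6)^2*(cos(m) - 4)^2)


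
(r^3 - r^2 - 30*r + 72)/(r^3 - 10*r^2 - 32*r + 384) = (r^2 - 7*r + 12)/(r^2 - 16*r + 64)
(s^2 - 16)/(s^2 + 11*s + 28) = (s - 4)/(s + 7)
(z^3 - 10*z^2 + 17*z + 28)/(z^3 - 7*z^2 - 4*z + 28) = (z^2 - 3*z - 4)/(z^2 - 4)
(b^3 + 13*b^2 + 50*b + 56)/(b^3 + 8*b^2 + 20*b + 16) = (b + 7)/(b + 2)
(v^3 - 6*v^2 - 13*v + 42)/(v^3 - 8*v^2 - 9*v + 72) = (v^2 - 9*v + 14)/(v^2 - 11*v + 24)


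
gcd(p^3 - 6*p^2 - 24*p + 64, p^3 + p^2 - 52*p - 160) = p^2 - 4*p - 32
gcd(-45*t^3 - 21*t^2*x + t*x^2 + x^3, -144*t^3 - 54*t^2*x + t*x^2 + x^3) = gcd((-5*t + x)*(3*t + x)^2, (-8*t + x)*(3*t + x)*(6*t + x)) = 3*t + x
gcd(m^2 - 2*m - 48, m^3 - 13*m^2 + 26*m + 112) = m - 8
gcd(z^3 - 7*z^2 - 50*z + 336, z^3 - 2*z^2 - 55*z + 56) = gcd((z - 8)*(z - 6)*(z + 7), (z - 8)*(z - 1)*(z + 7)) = z^2 - z - 56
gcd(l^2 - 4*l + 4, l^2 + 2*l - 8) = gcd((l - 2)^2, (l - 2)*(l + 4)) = l - 2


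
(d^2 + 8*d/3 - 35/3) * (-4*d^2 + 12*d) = -4*d^4 + 4*d^3/3 + 236*d^2/3 - 140*d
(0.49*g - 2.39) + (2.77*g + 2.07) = 3.26*g - 0.32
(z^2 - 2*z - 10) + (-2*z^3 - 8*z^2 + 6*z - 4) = -2*z^3 - 7*z^2 + 4*z - 14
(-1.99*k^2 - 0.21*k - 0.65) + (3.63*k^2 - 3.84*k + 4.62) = 1.64*k^2 - 4.05*k + 3.97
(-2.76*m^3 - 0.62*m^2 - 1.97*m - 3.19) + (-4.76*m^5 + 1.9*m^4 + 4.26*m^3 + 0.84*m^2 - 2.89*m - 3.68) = -4.76*m^5 + 1.9*m^4 + 1.5*m^3 + 0.22*m^2 - 4.86*m - 6.87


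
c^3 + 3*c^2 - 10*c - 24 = (c - 3)*(c + 2)*(c + 4)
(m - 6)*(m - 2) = m^2 - 8*m + 12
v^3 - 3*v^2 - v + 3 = (v - 3)*(v - 1)*(v + 1)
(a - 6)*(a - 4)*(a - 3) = a^3 - 13*a^2 + 54*a - 72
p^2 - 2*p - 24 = (p - 6)*(p + 4)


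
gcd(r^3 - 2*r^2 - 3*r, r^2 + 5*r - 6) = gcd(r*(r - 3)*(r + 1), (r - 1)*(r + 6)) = 1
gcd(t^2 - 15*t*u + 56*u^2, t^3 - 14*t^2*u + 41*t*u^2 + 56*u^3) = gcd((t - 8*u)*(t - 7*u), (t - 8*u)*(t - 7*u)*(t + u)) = t^2 - 15*t*u + 56*u^2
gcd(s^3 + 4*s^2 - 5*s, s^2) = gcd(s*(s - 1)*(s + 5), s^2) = s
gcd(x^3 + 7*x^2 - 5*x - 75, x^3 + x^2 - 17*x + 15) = x^2 + 2*x - 15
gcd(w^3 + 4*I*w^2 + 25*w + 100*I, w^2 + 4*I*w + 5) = w + 5*I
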